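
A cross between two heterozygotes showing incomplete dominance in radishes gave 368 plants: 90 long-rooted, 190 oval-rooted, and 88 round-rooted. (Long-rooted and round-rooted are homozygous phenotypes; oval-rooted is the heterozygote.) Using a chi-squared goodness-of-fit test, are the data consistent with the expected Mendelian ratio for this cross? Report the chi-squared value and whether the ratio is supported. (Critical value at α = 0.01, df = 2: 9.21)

With incomplete dominance, a heterozygote × heterozygote cross gives a 1:2:1 phenotypic ratio.
The 1:2:1 ratio has 4 parts, so with N = 368 the expected counts are:
  long-rooted: 368 × 1/4 = 92
  oval-rooted: 368 × 2/4 = 184
  round-rooted: 368 × 1/4 = 92
χ² = Σ (O − E)² / E
  long-rooted: (90 − 92)² / 92 = 0.0435
  oval-rooted: (190 − 184)² / 184 = 0.1957
  round-rooted: (88 − 92)² / 92 = 0.1739
χ² = 0.0435 + 0.1957 + 0.1739 = 0.4131 ≈ 0.413
Degrees of freedom = 3 − 1 = 2; critical value at α = 0.01 is 9.21.
Since 0.413 < 9.21, we fail to reject the null hypothesis — the data are consistent with the 1:2:1 ratio.

0.413; consistent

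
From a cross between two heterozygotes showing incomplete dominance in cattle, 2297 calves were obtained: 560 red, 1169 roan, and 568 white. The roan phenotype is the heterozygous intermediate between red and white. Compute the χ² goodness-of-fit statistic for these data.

0.788

With incomplete dominance, a heterozygote × heterozygote cross gives a 1:2:1 phenotypic ratio.
The 1:2:1 ratio has 4 parts, so with N = 2297 the expected counts are:
  red: 2297 × 1/4 = 574.25
  roan: 2297 × 2/4 = 1148.5
  white: 2297 × 1/4 = 574.25
χ² = Σ (O − E)² / E
  red: (560 − 574.25)² / 574.25 = 0.3536
  roan: (1169 − 1148.5)² / 1148.5 = 0.3659
  white: (568 − 574.25)² / 574.25 = 0.0680
χ² = 0.3536 + 0.3659 + 0.0680 = 0.7875 ≈ 0.788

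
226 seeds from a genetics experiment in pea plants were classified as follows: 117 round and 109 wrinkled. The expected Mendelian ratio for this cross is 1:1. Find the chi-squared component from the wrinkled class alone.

0.142

Under the 1:1 hypothesis (Σ ratio = 2, N = 226):
  round: 226 × 1/2 = 113
  wrinkled: 226 × 1/2 = 113
Contribution of wrinkled: (109 − 113)² / 113 = 0.1416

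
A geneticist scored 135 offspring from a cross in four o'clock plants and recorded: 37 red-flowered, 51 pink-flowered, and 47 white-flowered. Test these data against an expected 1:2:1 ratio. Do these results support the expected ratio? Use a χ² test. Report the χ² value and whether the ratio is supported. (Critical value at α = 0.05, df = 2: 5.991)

9.548; not consistent

The 1:2:1 ratio has 4 parts, so with N = 135 the expected counts are:
  red-flowered: 135 × 1/4 = 33.75
  pink-flowered: 135 × 2/4 = 67.5
  white-flowered: 135 × 1/4 = 33.75
χ² = Σ (O − E)² / E
  red-flowered: (37 − 33.75)² / 33.75 = 0.3130
  pink-flowered: (51 − 67.5)² / 67.5 = 4.0333
  white-flowered: (47 − 33.75)² / 33.75 = 5.2019
χ² = 0.3130 + 4.0333 + 5.2019 = 9.5482 ≈ 9.548
Degrees of freedom = 3 − 1 = 2; critical value at α = 0.05 is 5.991.
Since 9.548 > 5.991, we reject the null hypothesis — the data do not fit the 1:2:1 ratio.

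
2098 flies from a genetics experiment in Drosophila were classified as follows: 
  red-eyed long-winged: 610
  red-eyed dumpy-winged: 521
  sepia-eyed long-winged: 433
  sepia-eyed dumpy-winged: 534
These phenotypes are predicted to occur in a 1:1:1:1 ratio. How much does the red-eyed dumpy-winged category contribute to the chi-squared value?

0.023

Total ratio parts = 4. Expected numbers out of 2098:
  red-eyed long-winged: 2098 × 1/4 = 524.5
  red-eyed dumpy-winged: 2098 × 1/4 = 524.5
  sepia-eyed long-winged: 2098 × 1/4 = 524.5
  sepia-eyed dumpy-winged: 2098 × 1/4 = 524.5
Contribution of red-eyed dumpy-winged: (521 − 524.5)² / 524.5 = 0.0234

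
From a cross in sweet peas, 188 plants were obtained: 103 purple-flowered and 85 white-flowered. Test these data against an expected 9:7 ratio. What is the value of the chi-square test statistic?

0.163

Under the 9:7 hypothesis (Σ ratio = 16, N = 188):
  purple-flowered: 188 × 9/16 = 105.75
  white-flowered: 188 × 7/16 = 82.25
χ² = Σ (O − E)² / E
  purple-flowered: (103 − 105.75)² / 105.75 = 0.0715
  white-flowered: (85 − 82.25)² / 82.25 = 0.0919
χ² = 0.0715 + 0.0919 = 0.1634 ≈ 0.163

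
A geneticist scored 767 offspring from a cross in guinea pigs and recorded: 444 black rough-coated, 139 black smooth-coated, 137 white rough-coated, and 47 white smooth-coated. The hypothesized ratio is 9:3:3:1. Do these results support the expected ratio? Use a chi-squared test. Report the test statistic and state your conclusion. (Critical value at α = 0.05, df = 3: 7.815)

0.868; consistent

Expected counts for N = 767 under a 9:3:3:1 ratio (total parts = 16):
  black rough-coated: 767 × 9/16 = 431.4375
  black smooth-coated: 767 × 3/16 = 143.8125
  white rough-coated: 767 × 3/16 = 143.8125
  white smooth-coated: 767 × 1/16 = 47.9375
χ² = Σ (O − E)² / E
  black rough-coated: (444 − 431.4375)² / 431.4375 = 0.3658
  black smooth-coated: (139 − 143.8125)² / 143.8125 = 0.1610
  white rough-coated: (137 − 143.8125)² / 143.8125 = 0.3227
  white smooth-coated: (47 − 47.9375)² / 47.9375 = 0.0183
χ² = 0.3658 + 0.1610 + 0.3227 + 0.0183 = 0.8678 ≈ 0.868
Degrees of freedom = 4 − 1 = 3; critical value at α = 0.05 is 7.815.
Since 0.868 < 7.815, we fail to reject the null hypothesis — the data are consistent with the 9:3:3:1 ratio.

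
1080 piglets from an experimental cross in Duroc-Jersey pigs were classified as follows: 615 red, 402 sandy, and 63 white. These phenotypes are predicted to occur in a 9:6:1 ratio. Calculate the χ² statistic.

Under the 9:6:1 hypothesis (Σ ratio = 16, N = 1080):
  red: 1080 × 9/16 = 607.5
  sandy: 1080 × 6/16 = 405
  white: 1080 × 1/16 = 67.5
χ² = Σ (O − E)² / E
  red: (615 − 607.5)² / 607.5 = 0.0926
  sandy: (402 − 405)² / 405 = 0.0222
  white: (63 − 67.5)² / 67.5 = 0.3000
χ² = 0.0926 + 0.0222 + 0.3000 = 0.4148 ≈ 0.415

0.415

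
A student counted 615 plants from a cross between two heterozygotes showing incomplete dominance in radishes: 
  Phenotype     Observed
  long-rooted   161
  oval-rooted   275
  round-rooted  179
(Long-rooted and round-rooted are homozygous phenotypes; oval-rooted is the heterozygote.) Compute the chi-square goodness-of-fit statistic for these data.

With incomplete dominance, a heterozygote × heterozygote cross gives a 1:2:1 phenotypic ratio.
Under the 1:2:1 hypothesis (Σ ratio = 4, N = 615):
  long-rooted: 615 × 1/4 = 153.75
  oval-rooted: 615 × 2/4 = 307.5
  round-rooted: 615 × 1/4 = 153.75
χ² = Σ (O − E)² / E
  long-rooted: (161 − 153.75)² / 153.75 = 0.3419
  oval-rooted: (275 − 307.5)² / 307.5 = 3.4350
  round-rooted: (179 − 153.75)² / 153.75 = 4.1467
χ² = 0.3419 + 3.4350 + 4.1467 = 7.9236 ≈ 7.924

7.924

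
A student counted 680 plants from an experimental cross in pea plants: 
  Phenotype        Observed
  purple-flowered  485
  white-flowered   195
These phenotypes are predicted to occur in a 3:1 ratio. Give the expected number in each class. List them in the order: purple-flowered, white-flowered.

510, 170

Under the 3:1 hypothesis (Σ ratio = 4, N = 680):
  purple-flowered: 680 × 3/4 = 510
  white-flowered: 680 × 1/4 = 170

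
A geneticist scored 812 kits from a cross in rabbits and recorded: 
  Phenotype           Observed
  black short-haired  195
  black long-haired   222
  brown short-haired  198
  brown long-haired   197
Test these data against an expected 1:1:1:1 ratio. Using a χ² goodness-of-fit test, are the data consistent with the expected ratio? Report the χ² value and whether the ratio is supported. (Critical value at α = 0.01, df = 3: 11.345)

Under the 1:1:1:1 hypothesis (Σ ratio = 4, N = 812):
  black short-haired: 812 × 1/4 = 203
  black long-haired: 812 × 1/4 = 203
  brown short-haired: 812 × 1/4 = 203
  brown long-haired: 812 × 1/4 = 203
χ² = Σ (O − E)² / E
  black short-haired: (195 − 203)² / 203 = 0.3153
  black long-haired: (222 − 203)² / 203 = 1.7783
  brown short-haired: (198 − 203)² / 203 = 0.1232
  brown long-haired: (197 − 203)² / 203 = 0.1773
χ² = 0.3153 + 1.7783 + 0.1232 + 0.1773 = 2.3941 ≈ 2.394
Degrees of freedom = 4 − 1 = 3; critical value at α = 0.01 is 11.345.
Since 2.394 < 11.345, we fail to reject the null hypothesis — the data are consistent with the 1:1:1:1 ratio.

2.394; consistent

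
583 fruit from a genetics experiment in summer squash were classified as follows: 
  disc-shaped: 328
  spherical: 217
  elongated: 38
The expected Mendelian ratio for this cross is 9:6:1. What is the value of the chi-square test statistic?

Expected counts for N = 583 under a 9:6:1 ratio (total parts = 16):
  disc-shaped: 583 × 9/16 = 327.9375
  spherical: 583 × 6/16 = 218.625
  elongated: 583 × 1/16 = 36.4375
χ² = Σ (O − E)² / E
  disc-shaped: (328 − 327.9375)² / 327.9375 = 0.0000
  spherical: (217 − 218.625)² / 218.625 = 0.0121
  elongated: (38 − 36.4375)² / 36.4375 = 0.0670
χ² = 0.0000 + 0.0121 + 0.0670 = 0.0791 ≈ 0.079

0.079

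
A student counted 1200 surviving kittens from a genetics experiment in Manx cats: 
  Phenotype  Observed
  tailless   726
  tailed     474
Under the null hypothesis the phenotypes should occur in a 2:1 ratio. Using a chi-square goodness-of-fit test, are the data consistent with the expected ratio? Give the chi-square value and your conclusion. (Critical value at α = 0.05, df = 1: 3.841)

Under the 2:1 hypothesis (Σ ratio = 3, N = 1200):
  tailless: 1200 × 2/3 = 800
  tailed: 1200 × 1/3 = 400
χ² = Σ (O − E)² / E
  tailless: (726 − 800)² / 800 = 6.8450
  tailed: (474 − 400)² / 400 = 13.6900
χ² = 6.8450 + 13.6900 = 20.535
Degrees of freedom = 2 − 1 = 1; critical value at α = 0.05 is 3.841.
Since 20.535 > 3.841, we reject the null hypothesis — the data do not fit the 2:1 ratio.

20.535; not consistent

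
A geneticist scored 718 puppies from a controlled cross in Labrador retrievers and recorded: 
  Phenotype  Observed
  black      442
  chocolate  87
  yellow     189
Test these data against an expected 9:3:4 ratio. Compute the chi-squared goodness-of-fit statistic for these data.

20.950

Total ratio parts = 16. Expected numbers out of 718:
  black: 718 × 9/16 = 403.875
  chocolate: 718 × 3/16 = 134.625
  yellow: 718 × 4/16 = 179.5
χ² = Σ (O − E)² / E
  black: (442 − 403.875)² / 403.875 = 3.5989
  chocolate: (87 − 134.625)² / 134.625 = 16.8478
  yellow: (189 − 179.5)² / 179.5 = 0.5028
χ² = 3.5989 + 16.8478 + 0.5028 = 20.9495 ≈ 20.950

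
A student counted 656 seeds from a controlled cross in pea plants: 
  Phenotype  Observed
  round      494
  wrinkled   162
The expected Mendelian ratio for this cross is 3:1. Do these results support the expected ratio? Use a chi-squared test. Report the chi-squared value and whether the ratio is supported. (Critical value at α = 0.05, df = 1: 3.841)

0.033; consistent

Under the 3:1 hypothesis (Σ ratio = 4, N = 656):
  round: 656 × 3/4 = 492
  wrinkled: 656 × 1/4 = 164
χ² = Σ (O − E)² / E
  round: (494 − 492)² / 492 = 0.0081
  wrinkled: (162 − 164)² / 164 = 0.0244
χ² = 0.0081 + 0.0244 = 0.0325 ≈ 0.033
Degrees of freedom = 2 − 1 = 1; critical value at α = 0.05 is 3.841.
Since 0.033 < 3.841, we fail to reject the null hypothesis — the data are consistent with the 3:1 ratio.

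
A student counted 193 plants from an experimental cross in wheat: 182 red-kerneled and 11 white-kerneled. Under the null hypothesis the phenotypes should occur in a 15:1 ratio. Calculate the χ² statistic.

0.100

Expected counts for N = 193 under a 15:1 ratio (total parts = 16):
  red-kerneled: 193 × 15/16 = 180.9375
  white-kerneled: 193 × 1/16 = 12.0625
χ² = Σ (O − E)² / E
  red-kerneled: (182 − 180.9375)² / 180.9375 = 0.0062
  white-kerneled: (11 − 12.0625)² / 12.0625 = 0.0936
χ² = 0.0062 + 0.0936 = 0.0998 ≈ 0.100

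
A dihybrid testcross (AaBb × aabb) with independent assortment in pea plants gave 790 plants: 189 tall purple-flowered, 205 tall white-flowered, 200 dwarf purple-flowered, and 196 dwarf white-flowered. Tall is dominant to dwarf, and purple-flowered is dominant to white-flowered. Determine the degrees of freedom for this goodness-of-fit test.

A dihybrid testcross with independent assortment gives a 1:1:1:1 ratio.
A goodness-of-fit test with 4 phenotype classes has df = 4 − 1 = 3.

3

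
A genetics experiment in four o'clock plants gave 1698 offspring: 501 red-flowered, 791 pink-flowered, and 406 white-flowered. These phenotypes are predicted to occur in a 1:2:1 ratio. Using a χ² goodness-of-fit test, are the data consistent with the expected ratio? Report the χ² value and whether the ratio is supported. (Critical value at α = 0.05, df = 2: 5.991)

18.555; not consistent

The 1:2:1 ratio has 4 parts, so with N = 1698 the expected counts are:
  red-flowered: 1698 × 1/4 = 424.5
  pink-flowered: 1698 × 2/4 = 849
  white-flowered: 1698 × 1/4 = 424.5
χ² = Σ (O − E)² / E
  red-flowered: (501 − 424.5)² / 424.5 = 13.7862
  pink-flowered: (791 − 849)² / 849 = 3.9623
  white-flowered: (406 − 424.5)² / 424.5 = 0.8062
χ² = 13.7862 + 3.9623 + 0.8062 = 18.5547 ≈ 18.555
Degrees of freedom = 3 − 1 = 2; critical value at α = 0.05 is 5.991.
Since 18.555 > 5.991, we reject the null hypothesis — the data do not fit the 1:2:1 ratio.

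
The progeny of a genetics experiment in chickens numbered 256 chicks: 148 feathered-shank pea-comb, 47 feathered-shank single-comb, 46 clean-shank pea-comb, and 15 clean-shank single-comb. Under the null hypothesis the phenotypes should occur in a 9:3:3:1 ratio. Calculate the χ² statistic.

0.278

Expected counts for N = 256 under a 9:3:3:1 ratio (total parts = 16):
  feathered-shank pea-comb: 256 × 9/16 = 144
  feathered-shank single-comb: 256 × 3/16 = 48
  clean-shank pea-comb: 256 × 3/16 = 48
  clean-shank single-comb: 256 × 1/16 = 16
χ² = Σ (O − E)² / E
  feathered-shank pea-comb: (148 − 144)² / 144 = 0.1111
  feathered-shank single-comb: (47 − 48)² / 48 = 0.0208
  clean-shank pea-comb: (46 − 48)² / 48 = 0.0833
  clean-shank single-comb: (15 − 16)² / 16 = 0.0625
χ² = 0.1111 + 0.0208 + 0.0833 + 0.0625 = 0.2777 ≈ 0.278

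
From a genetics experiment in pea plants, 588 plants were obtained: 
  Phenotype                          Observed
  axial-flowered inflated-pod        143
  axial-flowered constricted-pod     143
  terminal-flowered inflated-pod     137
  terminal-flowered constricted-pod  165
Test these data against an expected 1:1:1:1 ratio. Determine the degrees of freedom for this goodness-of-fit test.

A goodness-of-fit test with 4 phenotype classes has df = 4 − 1 = 3.

3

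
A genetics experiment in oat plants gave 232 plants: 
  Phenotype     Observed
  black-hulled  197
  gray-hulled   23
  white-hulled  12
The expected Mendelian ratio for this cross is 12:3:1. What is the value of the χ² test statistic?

Under the 12:3:1 hypothesis (Σ ratio = 16, N = 232):
  black-hulled: 232 × 12/16 = 174
  gray-hulled: 232 × 3/16 = 43.5
  white-hulled: 232 × 1/16 = 14.5
χ² = Σ (O − E)² / E
  black-hulled: (197 − 174)² / 174 = 3.0402
  gray-hulled: (23 − 43.5)² / 43.5 = 9.6609
  white-hulled: (12 − 14.5)² / 14.5 = 0.4310
χ² = 3.0402 + 9.6609 + 0.4310 = 13.1321 ≈ 13.132

13.132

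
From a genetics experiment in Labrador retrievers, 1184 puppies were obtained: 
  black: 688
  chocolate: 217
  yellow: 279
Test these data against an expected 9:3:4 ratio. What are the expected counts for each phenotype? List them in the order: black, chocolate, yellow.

666, 222, 296

Under the 9:3:4 hypothesis (Σ ratio = 16, N = 1184):
  black: 1184 × 9/16 = 666
  chocolate: 1184 × 3/16 = 222
  yellow: 1184 × 4/16 = 296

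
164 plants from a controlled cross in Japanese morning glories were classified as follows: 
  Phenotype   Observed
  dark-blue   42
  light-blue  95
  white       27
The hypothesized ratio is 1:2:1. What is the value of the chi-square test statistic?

6.866

Total ratio parts = 4. Expected numbers out of 164:
  dark-blue: 164 × 1/4 = 41
  light-blue: 164 × 2/4 = 82
  white: 164 × 1/4 = 41
χ² = Σ (O − E)² / E
  dark-blue: (42 − 41)² / 41 = 0.0244
  light-blue: (95 − 82)² / 82 = 2.0610
  white: (27 − 41)² / 41 = 4.7805
χ² = 0.0244 + 2.0610 + 4.7805 = 6.8659 ≈ 6.866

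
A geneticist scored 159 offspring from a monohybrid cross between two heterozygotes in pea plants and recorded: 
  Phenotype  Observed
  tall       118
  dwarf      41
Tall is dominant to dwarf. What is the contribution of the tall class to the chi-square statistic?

0.013

For a monohybrid cross between heterozygotes with complete dominance, the expected phenotypic ratio is 3:1.
Total ratio parts = 4. Expected numbers out of 159:
  tall: 159 × 3/4 = 119.25
  dwarf: 159 × 1/4 = 39.75
Contribution of tall: (118 − 119.25)² / 119.25 = 0.0131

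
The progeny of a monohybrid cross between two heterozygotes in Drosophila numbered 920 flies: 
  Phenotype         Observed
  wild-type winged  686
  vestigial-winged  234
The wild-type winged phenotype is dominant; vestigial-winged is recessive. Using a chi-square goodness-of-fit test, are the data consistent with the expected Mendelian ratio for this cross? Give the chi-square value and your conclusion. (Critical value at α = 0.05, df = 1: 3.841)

For a monohybrid cross between heterozygotes with complete dominance, the expected phenotypic ratio is 3:1.
Total ratio parts = 4. Expected numbers out of 920:
  wild-type winged: 920 × 3/4 = 690
  vestigial-winged: 920 × 1/4 = 230
χ² = Σ (O − E)² / E
  wild-type winged: (686 − 690)² / 690 = 0.0232
  vestigial-winged: (234 − 230)² / 230 = 0.0696
χ² = 0.0232 + 0.0696 = 0.0928 ≈ 0.093
Degrees of freedom = 2 − 1 = 1; critical value at α = 0.05 is 3.841.
Since 0.093 < 3.841, we fail to reject the null hypothesis — the data are consistent with the 3:1 ratio.

0.093; consistent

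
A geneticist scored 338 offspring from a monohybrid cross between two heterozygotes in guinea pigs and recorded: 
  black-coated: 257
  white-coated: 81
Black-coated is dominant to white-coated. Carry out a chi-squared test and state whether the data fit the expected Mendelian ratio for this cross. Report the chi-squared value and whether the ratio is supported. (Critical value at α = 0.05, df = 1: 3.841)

For a monohybrid cross between heterozygotes with complete dominance, the expected phenotypic ratio is 3:1.
Total ratio parts = 4. Expected numbers out of 338:
  black-coated: 338 × 3/4 = 253.5
  white-coated: 338 × 1/4 = 84.5
χ² = Σ (O − E)² / E
  black-coated: (257 − 253.5)² / 253.5 = 0.0483
  white-coated: (81 − 84.5)² / 84.5 = 0.1450
χ² = 0.0483 + 0.1450 = 0.1933 ≈ 0.193
Degrees of freedom = 2 − 1 = 1; critical value at α = 0.05 is 3.841.
Since 0.193 < 3.841, we fail to reject the null hypothesis — the data are consistent with the 3:1 ratio.

0.193; consistent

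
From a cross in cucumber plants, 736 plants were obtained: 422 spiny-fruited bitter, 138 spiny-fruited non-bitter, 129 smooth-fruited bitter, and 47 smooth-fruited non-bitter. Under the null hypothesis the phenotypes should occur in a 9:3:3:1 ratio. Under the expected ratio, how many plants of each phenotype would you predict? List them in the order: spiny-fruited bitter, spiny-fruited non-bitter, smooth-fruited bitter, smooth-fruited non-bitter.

Total ratio parts = 16. Expected numbers out of 736:
  spiny-fruited bitter: 736 × 9/16 = 414
  spiny-fruited non-bitter: 736 × 3/16 = 138
  smooth-fruited bitter: 736 × 3/16 = 138
  smooth-fruited non-bitter: 736 × 1/16 = 46

414, 138, 138, 46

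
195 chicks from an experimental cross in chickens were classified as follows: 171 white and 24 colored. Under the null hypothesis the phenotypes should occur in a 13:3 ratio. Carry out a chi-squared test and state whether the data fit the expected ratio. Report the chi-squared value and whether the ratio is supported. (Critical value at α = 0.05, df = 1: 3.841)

Expected counts for N = 195 under a 13:3 ratio (total parts = 16):
  white: 195 × 13/16 = 158.4375
  colored: 195 × 3/16 = 36.5625
χ² = Σ (O − E)² / E
  white: (171 − 158.4375)² / 158.4375 = 0.9961
  colored: (24 − 36.5625)² / 36.5625 = 4.3163
χ² = 0.9961 + 4.3163 = 5.3124 ≈ 5.312
Degrees of freedom = 2 − 1 = 1; critical value at α = 0.05 is 3.841.
Since 5.312 > 3.841, we reject the null hypothesis — the data do not fit the 13:3 ratio.

5.312; not consistent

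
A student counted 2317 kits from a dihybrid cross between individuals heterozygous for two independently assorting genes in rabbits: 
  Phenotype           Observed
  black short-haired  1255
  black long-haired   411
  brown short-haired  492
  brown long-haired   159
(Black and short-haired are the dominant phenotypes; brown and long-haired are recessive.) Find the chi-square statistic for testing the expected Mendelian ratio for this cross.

12.072

A dihybrid F₂ with independent assortment and complete dominance at both loci gives a 9:3:3:1 phenotypic ratio.
The 9:3:3:1 ratio has 16 parts, so with N = 2317 the expected counts are:
  black short-haired: 2317 × 9/16 = 1303.3125
  black long-haired: 2317 × 3/16 = 434.4375
  brown short-haired: 2317 × 3/16 = 434.4375
  brown long-haired: 2317 × 1/16 = 144.8125
χ² = Σ (O − E)² / E
  black short-haired: (1255 − 1303.3125)² / 1303.3125 = 1.7909
  black long-haired: (411 − 434.4375)² / 434.4375 = 1.2644
  brown short-haired: (492 − 434.4375)² / 434.4375 = 7.6270
  brown long-haired: (159 − 144.8125)² / 144.8125 = 1.3900
χ² = 1.7909 + 1.2644 + 7.6270 + 1.3900 = 12.0723 ≈ 12.072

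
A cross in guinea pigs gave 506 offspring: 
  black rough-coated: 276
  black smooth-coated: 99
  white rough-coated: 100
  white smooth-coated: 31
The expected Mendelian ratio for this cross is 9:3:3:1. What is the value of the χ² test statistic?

Expected counts for N = 506 under a 9:3:3:1 ratio (total parts = 16):
  black rough-coated: 506 × 9/16 = 284.625
  black smooth-coated: 506 × 3/16 = 94.875
  white rough-coated: 506 × 3/16 = 94.875
  white smooth-coated: 506 × 1/16 = 31.625
χ² = Σ (O − E)² / E
  black rough-coated: (276 − 284.625)² / 284.625 = 0.2614
  black smooth-coated: (99 − 94.875)² / 94.875 = 0.1793
  white rough-coated: (100 − 94.875)² / 94.875 = 0.2768
  white smooth-coated: (31 − 31.625)² / 31.625 = 0.0124
χ² = 0.2614 + 0.1793 + 0.2768 + 0.0124 = 0.7299 ≈ 0.730

0.730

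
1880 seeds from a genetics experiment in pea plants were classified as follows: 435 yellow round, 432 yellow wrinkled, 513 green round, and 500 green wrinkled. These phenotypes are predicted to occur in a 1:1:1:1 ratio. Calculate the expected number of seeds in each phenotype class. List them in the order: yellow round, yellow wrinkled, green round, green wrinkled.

The 1:1:1:1 ratio has 4 parts, so with N = 1880 the expected counts are:
  yellow round: 1880 × 1/4 = 470
  yellow wrinkled: 1880 × 1/4 = 470
  green round: 1880 × 1/4 = 470
  green wrinkled: 1880 × 1/4 = 470

470, 470, 470, 470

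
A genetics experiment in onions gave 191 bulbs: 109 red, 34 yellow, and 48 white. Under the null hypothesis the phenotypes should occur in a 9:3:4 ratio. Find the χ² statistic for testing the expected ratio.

Under the 9:3:4 hypothesis (Σ ratio = 16, N = 191):
  red: 191 × 9/16 = 107.4375
  yellow: 191 × 3/16 = 35.8125
  white: 191 × 4/16 = 47.75
χ² = Σ (O − E)² / E
  red: (109 − 107.4375)² / 107.4375 = 0.0227
  yellow: (34 − 35.8125)² / 35.8125 = 0.0917
  white: (48 − 47.75)² / 47.75 = 0.0013
χ² = 0.0227 + 0.0917 + 0.0013 = 0.1157 ≈ 0.116

0.116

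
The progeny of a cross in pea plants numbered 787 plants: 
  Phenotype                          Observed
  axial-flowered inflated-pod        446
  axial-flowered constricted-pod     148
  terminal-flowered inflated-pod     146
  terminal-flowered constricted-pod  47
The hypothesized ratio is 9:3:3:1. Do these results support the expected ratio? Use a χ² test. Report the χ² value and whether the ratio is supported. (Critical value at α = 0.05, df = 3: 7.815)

0.140; consistent

Under the 9:3:3:1 hypothesis (Σ ratio = 16, N = 787):
  axial-flowered inflated-pod: 787 × 9/16 = 442.6875
  axial-flowered constricted-pod: 787 × 3/16 = 147.5625
  terminal-flowered inflated-pod: 787 × 3/16 = 147.5625
  terminal-flowered constricted-pod: 787 × 1/16 = 49.1875
χ² = Σ (O − E)² / E
  axial-flowered inflated-pod: (446 − 442.6875)² / 442.6875 = 0.0248
  axial-flowered constricted-pod: (148 − 147.5625)² / 147.5625 = 0.0013
  terminal-flowered inflated-pod: (146 − 147.5625)² / 147.5625 = 0.0165
  terminal-flowered constricted-pod: (47 − 49.1875)² / 49.1875 = 0.0973
χ² = 0.0248 + 0.0013 + 0.0165 + 0.0973 = 0.1399 ≈ 0.140
Degrees of freedom = 4 − 1 = 3; critical value at α = 0.05 is 7.815.
Since 0.140 < 7.815, we fail to reject the null hypothesis — the data are consistent with the 9:3:3:1 ratio.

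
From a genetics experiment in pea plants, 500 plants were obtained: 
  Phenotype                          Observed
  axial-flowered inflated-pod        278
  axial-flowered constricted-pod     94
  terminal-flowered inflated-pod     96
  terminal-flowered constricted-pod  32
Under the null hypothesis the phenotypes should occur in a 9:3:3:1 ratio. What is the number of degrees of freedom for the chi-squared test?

3

A goodness-of-fit test with 4 phenotype classes has df = 4 − 1 = 3.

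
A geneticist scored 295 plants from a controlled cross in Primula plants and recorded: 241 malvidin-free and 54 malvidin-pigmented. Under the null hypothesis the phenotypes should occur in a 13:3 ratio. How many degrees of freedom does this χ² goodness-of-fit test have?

1

A goodness-of-fit test with 2 phenotype classes has df = 2 − 1 = 1.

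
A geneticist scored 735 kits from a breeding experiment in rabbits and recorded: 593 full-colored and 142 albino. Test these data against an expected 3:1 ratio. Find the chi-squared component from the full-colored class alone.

3.162

Expected counts for N = 735 under a 3:1 ratio (total parts = 4):
  full-colored: 735 × 3/4 = 551.25
  albino: 735 × 1/4 = 183.75
Contribution of full-colored: (593 − 551.25)² / 551.25 = 3.1620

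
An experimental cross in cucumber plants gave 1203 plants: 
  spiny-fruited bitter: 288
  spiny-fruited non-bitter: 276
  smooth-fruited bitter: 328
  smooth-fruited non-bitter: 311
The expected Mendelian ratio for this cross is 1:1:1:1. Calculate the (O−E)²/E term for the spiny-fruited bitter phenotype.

Expected counts for N = 1203 under a 1:1:1:1 ratio (total parts = 4):
  spiny-fruited bitter: 1203 × 1/4 = 300.75
  spiny-fruited non-bitter: 1203 × 1/4 = 300.75
  smooth-fruited bitter: 1203 × 1/4 = 300.75
  smooth-fruited non-bitter: 1203 × 1/4 = 300.75
Contribution of spiny-fruited bitter: (288 − 300.75)² / 300.75 = 0.5405

0.541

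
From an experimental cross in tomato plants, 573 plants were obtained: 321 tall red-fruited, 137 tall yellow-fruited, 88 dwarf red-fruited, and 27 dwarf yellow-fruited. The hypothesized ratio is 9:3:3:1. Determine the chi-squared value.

Total ratio parts = 16. Expected numbers out of 573:
  tall red-fruited: 573 × 9/16 = 322.3125
  tall yellow-fruited: 573 × 3/16 = 107.4375
  dwarf red-fruited: 573 × 3/16 = 107.4375
  dwarf yellow-fruited: 573 × 1/16 = 35.8125
χ² = Σ (O − E)² / E
  tall red-fruited: (321 − 322.3125)² / 322.3125 = 0.0053
  tall yellow-fruited: (137 − 107.4375)² / 107.4375 = 8.1344
  dwarf red-fruited: (88 − 107.4375)² / 107.4375 = 3.5166
  dwarf yellow-fruited: (27 − 35.8125)² / 35.8125 = 2.1685
χ² = 0.0053 + 8.1344 + 3.5166 + 2.1685 = 13.8248 ≈ 13.825

13.825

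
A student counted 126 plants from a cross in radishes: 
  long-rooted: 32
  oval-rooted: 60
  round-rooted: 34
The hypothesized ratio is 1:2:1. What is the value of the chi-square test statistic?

0.349

Total ratio parts = 4. Expected numbers out of 126:
  long-rooted: 126 × 1/4 = 31.5
  oval-rooted: 126 × 2/4 = 63
  round-rooted: 126 × 1/4 = 31.5
χ² = Σ (O − E)² / E
  long-rooted: (32 − 31.5)² / 31.5 = 0.0079
  oval-rooted: (60 − 63)² / 63 = 0.1429
  round-rooted: (34 − 31.5)² / 31.5 = 0.1984
χ² = 0.0079 + 0.1429 + 0.1984 = 0.3492 ≈ 0.349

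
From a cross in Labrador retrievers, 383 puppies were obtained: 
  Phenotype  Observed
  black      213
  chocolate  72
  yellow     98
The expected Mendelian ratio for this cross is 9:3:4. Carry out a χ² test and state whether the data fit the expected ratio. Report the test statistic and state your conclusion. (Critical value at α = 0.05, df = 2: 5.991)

The 9:3:4 ratio has 16 parts, so with N = 383 the expected counts are:
  black: 383 × 9/16 = 215.4375
  chocolate: 383 × 3/16 = 71.8125
  yellow: 383 × 4/16 = 95.75
χ² = Σ (O − E)² / E
  black: (213 − 215.4375)² / 215.4375 = 0.0276
  chocolate: (72 − 71.8125)² / 71.8125 = 0.0005
  yellow: (98 − 95.75)² / 95.75 = 0.0529
χ² = 0.0276 + 0.0005 + 0.0529 = 0.081
Degrees of freedom = 3 − 1 = 2; critical value at α = 0.05 is 5.991.
Since 0.081 < 5.991, we fail to reject the null hypothesis — the data are consistent with the 9:3:4 ratio.

0.081; consistent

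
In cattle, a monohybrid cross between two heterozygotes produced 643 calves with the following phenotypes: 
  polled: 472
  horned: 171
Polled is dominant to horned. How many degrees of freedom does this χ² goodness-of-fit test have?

1

For a monohybrid cross between heterozygotes with complete dominance, the expected phenotypic ratio is 3:1.
A goodness-of-fit test with 2 phenotype classes has df = 2 − 1 = 1.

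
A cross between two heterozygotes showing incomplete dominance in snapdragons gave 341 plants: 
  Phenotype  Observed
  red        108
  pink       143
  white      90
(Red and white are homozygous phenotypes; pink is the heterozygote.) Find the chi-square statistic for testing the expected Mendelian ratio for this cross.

With incomplete dominance, a heterozygote × heterozygote cross gives a 1:2:1 phenotypic ratio.
Expected counts for N = 341 under a 1:2:1 ratio (total parts = 4):
  red: 341 × 1/4 = 85.25
  pink: 341 × 2/4 = 170.5
  white: 341 × 1/4 = 85.25
χ² = Σ (O − E)² / E
  red: (108 − 85.25)² / 85.25 = 6.0711
  pink: (143 − 170.5)² / 170.5 = 4.4355
  white: (90 − 85.25)² / 85.25 = 0.2647
χ² = 6.0711 + 4.4355 + 0.2647 = 10.7713 ≈ 10.771

10.771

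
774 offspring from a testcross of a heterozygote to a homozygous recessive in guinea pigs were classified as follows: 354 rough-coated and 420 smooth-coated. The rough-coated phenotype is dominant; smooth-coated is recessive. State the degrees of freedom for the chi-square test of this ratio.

1

A testcross of a heterozygote (Aa × aa) gives a 1:1 phenotypic ratio.
A goodness-of-fit test with 2 phenotype classes has df = 2 − 1 = 1.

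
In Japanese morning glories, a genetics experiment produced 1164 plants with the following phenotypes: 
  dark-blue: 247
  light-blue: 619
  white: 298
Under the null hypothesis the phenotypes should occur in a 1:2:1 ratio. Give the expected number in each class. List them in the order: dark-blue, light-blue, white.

The 1:2:1 ratio has 4 parts, so with N = 1164 the expected counts are:
  dark-blue: 1164 × 1/4 = 291
  light-blue: 1164 × 2/4 = 582
  white: 1164 × 1/4 = 291

291, 582, 291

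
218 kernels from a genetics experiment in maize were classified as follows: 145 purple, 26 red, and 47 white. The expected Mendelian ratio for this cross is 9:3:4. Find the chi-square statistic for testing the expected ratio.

Expected counts for N = 218 under a 9:3:4 ratio (total parts = 16):
  purple: 218 × 9/16 = 122.625
  red: 218 × 3/16 = 40.875
  white: 218 × 4/16 = 54.5
χ² = Σ (O − E)² / E
  purple: (145 − 122.625)² / 122.625 = 4.0827
  red: (26 − 40.875)² / 40.875 = 5.4132
  white: (47 − 54.5)² / 54.5 = 1.0321
χ² = 4.0827 + 5.4132 + 1.0321 = 10.528

10.528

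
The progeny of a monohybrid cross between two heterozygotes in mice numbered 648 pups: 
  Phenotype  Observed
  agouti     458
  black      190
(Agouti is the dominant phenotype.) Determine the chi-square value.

6.453

For a monohybrid cross between heterozygotes with complete dominance, the expected phenotypic ratio is 3:1.
Expected counts for N = 648 under a 3:1 ratio (total parts = 4):
  agouti: 648 × 3/4 = 486
  black: 648 × 1/4 = 162
χ² = Σ (O − E)² / E
  agouti: (458 − 486)² / 486 = 1.6132
  black: (190 − 162)² / 162 = 4.8395
χ² = 1.6132 + 4.8395 = 6.4527 ≈ 6.453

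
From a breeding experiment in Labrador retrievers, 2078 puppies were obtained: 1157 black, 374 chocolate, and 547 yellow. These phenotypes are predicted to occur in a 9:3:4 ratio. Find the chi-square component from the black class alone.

Under the 9:3:4 hypothesis (Σ ratio = 16, N = 2078):
  black: 2078 × 9/16 = 1168.875
  chocolate: 2078 × 3/16 = 389.625
  yellow: 2078 × 4/16 = 519.5
Contribution of black: (1157 − 1168.875)² / 1168.875 = 0.1206

0.121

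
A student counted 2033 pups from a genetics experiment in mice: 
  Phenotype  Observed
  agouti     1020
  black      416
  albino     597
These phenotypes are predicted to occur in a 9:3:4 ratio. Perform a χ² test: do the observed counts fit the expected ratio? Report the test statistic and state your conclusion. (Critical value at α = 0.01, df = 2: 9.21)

Under the 9:3:4 hypothesis (Σ ratio = 16, N = 2033):
  agouti: 2033 × 9/16 = 1143.5625
  black: 2033 × 3/16 = 381.1875
  albino: 2033 × 4/16 = 508.25
χ² = Σ (O − E)² / E
  agouti: (1020 − 1143.5625)² / 1143.5625 = 13.3510
  black: (416 − 381.1875)² / 381.1875 = 3.1793
  albino: (597 − 508.25)² / 508.25 = 15.4974
χ² = 13.3510 + 3.1793 + 15.4974 = 32.0277 ≈ 32.028
Degrees of freedom = 3 − 1 = 2; critical value at α = 0.01 is 9.21.
Since 32.028 > 9.21, we reject the null hypothesis — the data do not fit the 9:3:4 ratio.

32.028; not consistent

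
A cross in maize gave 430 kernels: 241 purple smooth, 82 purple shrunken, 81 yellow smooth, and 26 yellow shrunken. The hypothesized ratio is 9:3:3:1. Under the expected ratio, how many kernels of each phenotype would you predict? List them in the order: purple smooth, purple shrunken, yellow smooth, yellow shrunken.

Expected counts for N = 430 under a 9:3:3:1 ratio (total parts = 16):
  purple smooth: 430 × 9/16 = 241.875
  purple shrunken: 430 × 3/16 = 80.625
  yellow smooth: 430 × 3/16 = 80.625
  yellow shrunken: 430 × 1/16 = 26.875

241.875, 80.625, 80.625, 26.875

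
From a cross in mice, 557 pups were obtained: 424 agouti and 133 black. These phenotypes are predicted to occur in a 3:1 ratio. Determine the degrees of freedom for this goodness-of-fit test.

A goodness-of-fit test with 2 phenotype classes has df = 2 − 1 = 1.

1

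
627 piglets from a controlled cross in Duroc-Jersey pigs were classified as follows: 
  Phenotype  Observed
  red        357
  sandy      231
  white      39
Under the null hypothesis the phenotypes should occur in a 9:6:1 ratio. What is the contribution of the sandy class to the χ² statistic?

0.072

Expected counts for N = 627 under a 9:6:1 ratio (total parts = 16):
  red: 627 × 9/16 = 352.6875
  sandy: 627 × 6/16 = 235.125
  white: 627 × 1/16 = 39.1875
Contribution of sandy: (231 − 235.125)² / 235.125 = 0.0724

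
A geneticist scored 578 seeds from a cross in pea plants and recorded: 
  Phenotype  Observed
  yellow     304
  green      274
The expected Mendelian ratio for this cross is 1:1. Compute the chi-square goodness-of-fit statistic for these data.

Expected counts for N = 578 under a 1:1 ratio (total parts = 2):
  yellow: 578 × 1/2 = 289
  green: 578 × 1/2 = 289
χ² = Σ (O − E)² / E
  yellow: (304 − 289)² / 289 = 0.7785
  green: (274 − 289)² / 289 = 0.7785
χ² = 0.7785 + 0.7785 = 1.557

1.557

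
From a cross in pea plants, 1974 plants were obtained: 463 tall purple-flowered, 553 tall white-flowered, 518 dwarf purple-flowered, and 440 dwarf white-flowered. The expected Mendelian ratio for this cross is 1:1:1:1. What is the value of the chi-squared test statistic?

Total ratio parts = 4. Expected numbers out of 1974:
  tall purple-flowered: 1974 × 1/4 = 493.5
  tall white-flowered: 1974 × 1/4 = 493.5
  dwarf purple-flowered: 1974 × 1/4 = 493.5
  dwarf white-flowered: 1974 × 1/4 = 493.5
χ² = Σ (O − E)² / E
  tall purple-flowered: (463 − 493.5)² / 493.5 = 1.8850
  tall white-flowered: (553 − 493.5)² / 493.5 = 7.1738
  dwarf purple-flowered: (518 − 493.5)² / 493.5 = 1.2163
  dwarf white-flowered: (440 − 493.5)² / 493.5 = 5.7999
χ² = 1.8850 + 7.1738 + 1.2163 + 5.7999 = 16.075

16.075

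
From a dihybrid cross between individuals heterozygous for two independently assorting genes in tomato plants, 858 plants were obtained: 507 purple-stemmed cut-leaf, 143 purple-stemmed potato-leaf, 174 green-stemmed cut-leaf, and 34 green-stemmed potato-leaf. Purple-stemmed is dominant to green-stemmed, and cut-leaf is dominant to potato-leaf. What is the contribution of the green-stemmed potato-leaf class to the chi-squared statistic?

A dihybrid F₂ with independent assortment and complete dominance at both loci gives a 9:3:3:1 phenotypic ratio.
Total ratio parts = 16. Expected numbers out of 858:
  purple-stemmed cut-leaf: 858 × 9/16 = 482.625
  purple-stemmed potato-leaf: 858 × 3/16 = 160.875
  green-stemmed cut-leaf: 858 × 3/16 = 160.875
  green-stemmed potato-leaf: 858 × 1/16 = 53.625
Contribution of green-stemmed potato-leaf: (34 − 53.625)² / 53.625 = 7.1821

7.182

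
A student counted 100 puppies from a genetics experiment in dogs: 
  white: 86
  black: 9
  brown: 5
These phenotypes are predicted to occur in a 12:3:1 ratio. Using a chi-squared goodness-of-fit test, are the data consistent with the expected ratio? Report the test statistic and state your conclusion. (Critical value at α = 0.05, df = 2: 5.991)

6.933; not consistent

The 12:3:1 ratio has 16 parts, so with N = 100 the expected counts are:
  white: 100 × 12/16 = 75
  black: 100 × 3/16 = 18.75
  brown: 100 × 1/16 = 6.25
χ² = Σ (O − E)² / E
  white: (86 − 75)² / 75 = 1.6133
  black: (9 − 18.75)² / 18.75 = 5.0700
  brown: (5 − 6.25)² / 6.25 = 0.2500
χ² = 1.6133 + 5.0700 + 0.2500 = 6.9333 ≈ 6.933
Degrees of freedom = 3 − 1 = 2; critical value at α = 0.05 is 5.991.
Since 6.933 > 5.991, we reject the null hypothesis — the data do not fit the 12:3:1 ratio.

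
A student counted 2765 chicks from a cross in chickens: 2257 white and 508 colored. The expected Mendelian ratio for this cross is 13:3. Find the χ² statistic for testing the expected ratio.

0.259

Total ratio parts = 16. Expected numbers out of 2765:
  white: 2765 × 13/16 = 2246.5625
  colored: 2765 × 3/16 = 518.4375
χ² = Σ (O − E)² / E
  white: (2257 − 2246.5625)² / 2246.5625 = 0.0485
  colored: (508 − 518.4375)² / 518.4375 = 0.2101
χ² = 0.0485 + 0.2101 = 0.2586 ≈ 0.259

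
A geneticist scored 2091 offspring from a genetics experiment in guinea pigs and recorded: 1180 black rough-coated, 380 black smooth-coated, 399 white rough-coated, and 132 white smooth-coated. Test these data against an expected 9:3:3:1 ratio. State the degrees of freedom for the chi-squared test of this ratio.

A goodness-of-fit test with 4 phenotype classes has df = 4 − 1 = 3.

3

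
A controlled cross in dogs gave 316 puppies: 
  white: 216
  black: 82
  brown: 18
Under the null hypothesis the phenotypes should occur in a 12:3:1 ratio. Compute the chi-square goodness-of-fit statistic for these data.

10.751

Under the 12:3:1 hypothesis (Σ ratio = 16, N = 316):
  white: 316 × 12/16 = 237
  black: 316 × 3/16 = 59.25
  brown: 316 × 1/16 = 19.75
χ² = Σ (O − E)² / E
  white: (216 − 237)² / 237 = 1.8608
  black: (82 − 59.25)² / 59.25 = 8.7352
  brown: (18 − 19.75)² / 19.75 = 0.1551
χ² = 1.8608 + 8.7352 + 0.1551 = 10.7511 ≈ 10.751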